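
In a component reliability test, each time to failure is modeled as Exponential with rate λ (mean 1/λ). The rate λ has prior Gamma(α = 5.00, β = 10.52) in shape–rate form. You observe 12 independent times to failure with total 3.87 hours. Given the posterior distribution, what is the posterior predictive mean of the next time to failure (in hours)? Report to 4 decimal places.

0.8994

With a Gamma(shape α, rate β) prior on the exponential rate λ, the posterior after n observations with total T = Σxᵢ is Gamma(α+n, β+T).
Posterior: Gamma(5.00+12, 10.52+3.87) = Gamma(17.00, 14.39).
The predictive distribution for the next observation is Lomax; its mean is β/(α−1) = 14.39/16.00 = 0.8994.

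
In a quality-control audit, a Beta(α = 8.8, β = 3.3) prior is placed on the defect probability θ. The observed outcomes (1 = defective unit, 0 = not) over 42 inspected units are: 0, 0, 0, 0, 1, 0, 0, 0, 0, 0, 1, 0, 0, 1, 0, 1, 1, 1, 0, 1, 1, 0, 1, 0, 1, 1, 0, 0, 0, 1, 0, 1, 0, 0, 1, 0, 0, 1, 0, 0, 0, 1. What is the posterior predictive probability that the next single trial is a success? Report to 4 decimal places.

0.4584

The Beta prior is conjugate to a Binomial/Bernoulli likelihood; the update adds successes to α and failures to β.
Posterior: Beta(α+k, β+n−k) = Beta(8.8+16, 3.3+26) = Beta(24.8, 29.3).
For a single future Bernoulli trial, P(success | data) = α/(α+β) = 0.4584.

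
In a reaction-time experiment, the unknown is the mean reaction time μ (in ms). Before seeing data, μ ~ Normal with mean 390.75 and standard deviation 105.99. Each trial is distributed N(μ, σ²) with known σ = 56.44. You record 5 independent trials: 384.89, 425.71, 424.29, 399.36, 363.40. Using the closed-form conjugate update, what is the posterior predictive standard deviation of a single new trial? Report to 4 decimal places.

For Normal data with known variance σ², a Normal(μ₀, σ₀²) prior on μ is conjugate. Posterior precision = 1/σ₀² + n/σ²; posterior mean is the precision-weighted average of μ₀ and x̄.
σ₀² = 105.99² = 11233.8801, σ² = 56.44² = 3185.4736; σ² + n·σ₀² = 3185.4736 + 5·11233.8801 = 59354.8741.
Posterior precision = 1/σ₀² + n/σ² = 1/11233.8801 + 5/3185.4736 = (σ² + n·σ₀²)/(σ₀²σ²) = 59354.8741/(11233.8801·3185.4736); posterior variance σₙ² = σ₀²σ²/(σ² + n·σ₀²) = 11233.8801·3185.4736/59354.8741 = 602.902947.
Predictive variance for one new observation = σₙ² + σ² = 11233.8801·3185.4736/59354.8741 + 3185.4736 = σ²·(σ₀² + 59354.8741)/59354.8741 = 3185.4736·70588.7542/59354.8741 = 3788.376547; SD = √(3185.4736·70588.7542/59354.8741) = 61.5498.

61.5498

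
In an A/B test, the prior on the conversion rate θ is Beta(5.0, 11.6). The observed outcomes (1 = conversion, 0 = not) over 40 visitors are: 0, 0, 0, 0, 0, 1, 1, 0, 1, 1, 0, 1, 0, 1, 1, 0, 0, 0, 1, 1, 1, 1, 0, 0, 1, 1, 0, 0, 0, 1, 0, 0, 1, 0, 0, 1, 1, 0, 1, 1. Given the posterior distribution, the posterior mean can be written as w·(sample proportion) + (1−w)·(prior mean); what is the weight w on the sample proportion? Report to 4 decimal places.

0.7067

The Beta prior is conjugate to a Binomial/Bernoulli likelihood; the update adds successes to α and failures to β.
Posterior mean = (α₀+k)/(α₀+β₀+n) = [n/(α₀+β₀+n)]·(k/n) + [(α₀+β₀)/(α₀+β₀+n)]·α₀/(α₀+β₀), so only n and the prior enter the weight.
The weight on the data is w = n/(α₀+β₀+n) = 40/(5.0+11.6+40) = 40/56.6 = 0.7067.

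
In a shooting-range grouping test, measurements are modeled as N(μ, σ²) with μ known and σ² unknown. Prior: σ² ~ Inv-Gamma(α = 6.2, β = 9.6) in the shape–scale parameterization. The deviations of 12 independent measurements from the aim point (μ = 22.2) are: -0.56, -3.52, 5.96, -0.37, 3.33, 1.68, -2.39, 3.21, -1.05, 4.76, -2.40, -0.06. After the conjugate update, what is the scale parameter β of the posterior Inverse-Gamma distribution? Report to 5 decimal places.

With known mean μ and an Inverse-Gamma(α, β) prior on σ², the Normal likelihood is conjugate: posterior is Inv-Gamma(α + n/2, β + Σ(xᵢ−μ)²/2).
Σ(xᵢ−μ)² = (-0.56)² + (-3.52)² + (5.96)² + (-0.37)² + (3.33)² + (1.68)² + (-2.39)² + (3.21)² + (-1.05)² + (4.76)² + (-2.40)² + (-0.06)² = 107.8137.
Posterior: Inv-Gamma(6.2 + 12/2, 9.6 + 107.8137/2) = Inv-Gamma(12.20, 63.50685).
Posterior β = 63.50685.

63.50685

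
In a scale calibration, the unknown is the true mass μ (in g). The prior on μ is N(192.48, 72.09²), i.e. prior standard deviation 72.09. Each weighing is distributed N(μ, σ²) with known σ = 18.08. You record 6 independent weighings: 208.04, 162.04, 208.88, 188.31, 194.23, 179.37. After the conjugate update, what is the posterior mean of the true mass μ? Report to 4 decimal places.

For Normal data with known variance σ², a Normal(μ₀, σ₀²) prior on μ is conjugate. Posterior precision = 1/σ₀² + n/σ²; posterior mean is the precision-weighted average of μ₀ and x̄.
Σxᵢ = 208.04 + 162.04 + 208.88 + 188.31 + 194.23 + 179.37 = 1140.87, so n·x̄ = 1140.87.
σ₀² = 72.09² = 5196.9681, σ² = 18.08² = 326.8864; σ² + n·σ₀² = 326.8864 + 6·5196.9681 = 31508.695.
Posterior mean = (μ₀/σ₀² + n·x̄/σ²)/(1/σ₀² + n/σ²) = (σ²·μ₀ + σ₀²·n·x̄)/(σ² + n·σ₀²) = (326.8864·192.48 + 5196.9681·1140.87)/31508.695 = 5991984.090519/31508.695 = 190.1692.

190.1692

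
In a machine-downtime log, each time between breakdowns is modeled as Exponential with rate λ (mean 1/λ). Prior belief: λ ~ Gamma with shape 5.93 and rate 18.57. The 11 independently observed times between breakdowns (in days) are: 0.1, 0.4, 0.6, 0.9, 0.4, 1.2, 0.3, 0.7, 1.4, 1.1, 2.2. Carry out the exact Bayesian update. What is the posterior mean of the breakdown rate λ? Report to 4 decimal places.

0.6075

With a Gamma(shape α, rate β) prior on the exponential rate λ, the posterior after n observations with total T = Σxᵢ is Gamma(α+n, β+T).
Sum of observations T = 9.3 days; n = 11.
Posterior: Gamma(5.93+11, 18.57+9.3) = Gamma(16.93, 27.87).
Posterior mean of λ = α/β = 16.93/27.87 = 0.6075.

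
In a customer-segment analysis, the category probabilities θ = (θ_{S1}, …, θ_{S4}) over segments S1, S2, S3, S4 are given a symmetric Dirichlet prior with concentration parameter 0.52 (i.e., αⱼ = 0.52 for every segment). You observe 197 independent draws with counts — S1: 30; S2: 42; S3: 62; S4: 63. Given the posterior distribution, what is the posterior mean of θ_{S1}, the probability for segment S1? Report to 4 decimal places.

The Dirichlet prior is conjugate to the Multinomial likelihood: each posterior αⱼ = prior αⱼ + observed count nⱼ.
Posterior concentration: (30.52, 42.52, 62.52, 63.52), total = 199.08.
E[θ_{S1}|data] = α_{S1}/Σα = 30.52/199.08 = 0.1533.

0.1533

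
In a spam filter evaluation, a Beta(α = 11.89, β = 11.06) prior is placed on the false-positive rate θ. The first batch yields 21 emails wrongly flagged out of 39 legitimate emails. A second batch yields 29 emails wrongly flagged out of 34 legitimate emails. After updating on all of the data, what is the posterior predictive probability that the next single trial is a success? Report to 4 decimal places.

The Beta prior is conjugate to a Binomial/Bernoulli likelihood; the update adds successes to α and failures to β.
After batch 1: Beta(11.89+21, 11.06+18) = Beta(32.89, 29.06).
After batch 2: Beta(32.89+29, 29.06+5) = Beta(61.89, 34.06).
For a single future Bernoulli trial, P(success | data) = α/(α+β) = 0.6450.

0.6450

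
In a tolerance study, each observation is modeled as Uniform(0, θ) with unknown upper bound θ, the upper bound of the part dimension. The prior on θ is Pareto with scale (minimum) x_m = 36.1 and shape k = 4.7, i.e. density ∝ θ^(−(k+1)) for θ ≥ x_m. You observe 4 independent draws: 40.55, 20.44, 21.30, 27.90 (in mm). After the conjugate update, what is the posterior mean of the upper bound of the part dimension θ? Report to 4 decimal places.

A Pareto(scale x_m, shape k) prior on the upper bound θ of Uniform(0, θ) is conjugate: posterior is Pareto(max(x_m, max xᵢ), k + n).
Sample maximum = 40.55; prior scale x_m = 36.1 → posterior scale = max = 40.55.
Posterior shape = 4.7 + 4 = 8.7.
E[θ|data] = k·x_m/(k−1) = 8.7·40.55/7.7 = 45.8162.

45.8162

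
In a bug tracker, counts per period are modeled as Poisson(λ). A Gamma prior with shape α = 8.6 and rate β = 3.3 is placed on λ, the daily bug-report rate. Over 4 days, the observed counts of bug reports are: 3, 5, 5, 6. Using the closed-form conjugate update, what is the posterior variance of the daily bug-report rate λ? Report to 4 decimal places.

0.5179

With a Gamma(shape α, rate β) prior, the Poisson likelihood is conjugate: the posterior is Gamma(α + ΣXᵢ, β + n).
Sum of counts S = 19 over n = 4 days.
Posterior: Gamma(α+S, β+n) = Gamma(8.6+19, 3.3+4) = Gamma(27.6, 7.3).
Var = α/β² = 27.6/7.3² = 0.5179.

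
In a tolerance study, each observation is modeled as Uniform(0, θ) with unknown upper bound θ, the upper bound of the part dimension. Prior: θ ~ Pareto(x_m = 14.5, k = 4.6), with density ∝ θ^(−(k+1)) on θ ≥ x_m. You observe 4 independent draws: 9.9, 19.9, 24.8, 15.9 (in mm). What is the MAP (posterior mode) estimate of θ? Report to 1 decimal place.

A Pareto(scale x_m, shape k) prior on the upper bound θ of Uniform(0, θ) is conjugate: posterior is Pareto(max(x_m, max xᵢ), k + n).
Sample maximum = 24.8; prior scale x_m = 14.5 → posterior scale = max = 24.8.
Posterior shape = 4.6 + 4 = 8.6.
The Pareto density is decreasing on [x_m, ∞), so the mode is x_m = 24.8.

24.8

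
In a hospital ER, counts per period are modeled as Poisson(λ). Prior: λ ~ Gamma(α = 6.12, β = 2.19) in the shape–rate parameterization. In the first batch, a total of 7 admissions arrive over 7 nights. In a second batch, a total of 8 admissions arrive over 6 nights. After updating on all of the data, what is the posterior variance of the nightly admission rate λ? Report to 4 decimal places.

0.0915

With a Gamma(shape α, rate β) prior, the Poisson likelihood is conjugate: the posterior is Gamma(α + ΣXᵢ, β + n).
After batch 1: Gamma(α+S, β+n) = Gamma(6.12+7, 2.19+7) = Gamma(13.12, 9.19).
After batch 2: Gamma(α+S, β+n) = Gamma(13.12+8, 9.19+6) = Gamma(21.12, 15.19).
Var = α/β² = 21.12/15.19² = 0.0915.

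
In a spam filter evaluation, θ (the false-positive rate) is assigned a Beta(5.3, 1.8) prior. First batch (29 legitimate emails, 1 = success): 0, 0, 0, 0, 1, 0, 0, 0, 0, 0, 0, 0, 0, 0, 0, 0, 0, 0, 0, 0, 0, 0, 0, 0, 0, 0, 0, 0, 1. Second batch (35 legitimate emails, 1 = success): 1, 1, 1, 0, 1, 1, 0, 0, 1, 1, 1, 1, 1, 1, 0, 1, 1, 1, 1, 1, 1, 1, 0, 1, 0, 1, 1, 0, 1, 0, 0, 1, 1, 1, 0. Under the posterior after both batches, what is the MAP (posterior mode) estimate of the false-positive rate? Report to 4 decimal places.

0.4530

The Beta prior is conjugate to a Binomial/Bernoulli likelihood; the update adds successes to α and failures to β.
After batch 1: Beta(5.3+2, 1.8+27) = Beta(7.3, 28.8).
After batch 2: Beta(7.3+25, 28.8+10) = Beta(32.3, 38.8).
Mode of Beta(a,b) for a,b>1 is (a−1)/(a+b−2) = 31.3/69.1 = 0.4530.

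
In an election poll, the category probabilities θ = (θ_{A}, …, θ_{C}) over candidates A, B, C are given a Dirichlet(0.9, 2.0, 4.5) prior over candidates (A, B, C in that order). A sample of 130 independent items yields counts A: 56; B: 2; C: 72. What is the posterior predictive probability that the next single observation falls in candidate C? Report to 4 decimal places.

The Dirichlet prior is conjugate to the Multinomial likelihood: each posterior αⱼ = prior αⱼ + observed count nⱼ.
Posterior concentration: (56.9, 4.0, 76.5), total = 137.4.
P(next = C | data) = α_{C}/Σα = 0.5568.

0.5568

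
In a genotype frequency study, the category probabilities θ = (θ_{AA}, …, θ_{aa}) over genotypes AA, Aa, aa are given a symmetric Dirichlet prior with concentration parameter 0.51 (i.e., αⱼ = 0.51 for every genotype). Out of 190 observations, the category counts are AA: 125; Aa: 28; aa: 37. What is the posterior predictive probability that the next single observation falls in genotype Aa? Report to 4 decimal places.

The Dirichlet prior is conjugate to the Multinomial likelihood: each posterior αⱼ = prior αⱼ + observed count nⱼ.
Posterior concentration: (125.51, 28.51, 37.51), total = 191.53.
P(next = Aa | data) = α_{Aa}/Σα = 0.1489.

0.1489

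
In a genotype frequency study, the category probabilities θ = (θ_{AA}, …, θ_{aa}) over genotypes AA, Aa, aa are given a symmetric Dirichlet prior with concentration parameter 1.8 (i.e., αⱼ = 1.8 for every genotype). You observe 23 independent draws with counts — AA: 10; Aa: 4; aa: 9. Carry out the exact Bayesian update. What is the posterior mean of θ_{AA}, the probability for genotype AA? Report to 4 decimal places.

0.4155

The Dirichlet prior is conjugate to the Multinomial likelihood: each posterior αⱼ = prior αⱼ + observed count nⱼ.
Posterior concentration: (11.8, 5.8, 10.8), total = 28.4.
E[θ_{AA}|data] = α_{AA}/Σα = 11.8/28.4 = 0.4155.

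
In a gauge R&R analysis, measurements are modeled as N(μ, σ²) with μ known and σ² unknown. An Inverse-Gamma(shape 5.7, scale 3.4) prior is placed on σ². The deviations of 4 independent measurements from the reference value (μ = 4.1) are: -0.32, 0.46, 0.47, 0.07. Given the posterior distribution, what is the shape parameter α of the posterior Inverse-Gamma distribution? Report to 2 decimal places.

7.70

With known mean μ and an Inverse-Gamma(α, β) prior on σ², the Normal likelihood is conjugate: posterior is Inv-Gamma(α + n/2, β + Σ(xᵢ−μ)²/2).
Σ(xᵢ−μ)² = (-0.32)² + (0.46)² + (0.47)² + (0.07)² = 0.5398.
Posterior: Inv-Gamma(5.7 + 4/2, 3.4 + 0.5398/2) = Inv-Gamma(7.70, 3.66990).
Posterior α = 7.70.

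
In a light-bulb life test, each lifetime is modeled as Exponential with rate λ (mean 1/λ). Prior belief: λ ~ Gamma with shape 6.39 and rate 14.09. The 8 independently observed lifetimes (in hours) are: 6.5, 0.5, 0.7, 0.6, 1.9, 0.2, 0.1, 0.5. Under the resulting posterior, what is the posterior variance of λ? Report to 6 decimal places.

With a Gamma(shape α, rate β) prior on the exponential rate λ, the posterior after n observations with total T = Σxᵢ is Gamma(α+n, β+T).
Sum of observations T = 11.0 hours; n = 8.
Posterior: Gamma(6.39+8, 14.09+11.0) = Gamma(14.39, 25.09).
Var = α/β² = 0.022859.

0.022859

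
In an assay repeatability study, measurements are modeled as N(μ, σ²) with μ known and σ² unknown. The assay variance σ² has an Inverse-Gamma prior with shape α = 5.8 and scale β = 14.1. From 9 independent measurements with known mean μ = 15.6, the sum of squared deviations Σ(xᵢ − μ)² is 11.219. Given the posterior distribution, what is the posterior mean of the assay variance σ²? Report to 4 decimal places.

With known mean μ and an Inverse-Gamma(α, β) prior on σ², the Normal likelihood is conjugate: posterior is Inv-Gamma(α + n/2, β + Σ(xᵢ−μ)²/2).
Posterior: Inv-Gamma(5.8 + 9/2, 14.1 + 11.219/2) = Inv-Gamma(10.30, 19.7095).
E[σ²|data] = β/(α−1) = 19.7095/9.30 = 2.1193.

2.1193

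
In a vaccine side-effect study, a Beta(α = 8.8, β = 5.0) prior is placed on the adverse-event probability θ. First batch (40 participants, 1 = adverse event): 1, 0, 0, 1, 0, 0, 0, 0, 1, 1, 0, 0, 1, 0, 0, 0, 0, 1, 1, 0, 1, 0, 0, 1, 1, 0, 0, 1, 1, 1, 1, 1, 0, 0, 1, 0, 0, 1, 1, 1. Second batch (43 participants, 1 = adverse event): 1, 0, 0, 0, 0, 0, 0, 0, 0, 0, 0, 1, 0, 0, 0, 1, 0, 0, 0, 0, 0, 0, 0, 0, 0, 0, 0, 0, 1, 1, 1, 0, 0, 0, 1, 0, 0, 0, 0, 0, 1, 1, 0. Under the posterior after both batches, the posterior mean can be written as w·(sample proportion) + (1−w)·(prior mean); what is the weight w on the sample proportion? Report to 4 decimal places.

The Beta prior is conjugate to a Binomial/Bernoulli likelihood; the update adds successes to α and failures to β.
Total number of participants: n = 40 + 43 = 83.
Posterior mean = (α₀+k)/(α₀+β₀+n) = [n/(α₀+β₀+n)]·(k/n) + [(α₀+β₀)/(α₀+β₀+n)]·α₀/(α₀+β₀), so only n and the prior enter the weight.
The weight on the data is w = n/(α₀+β₀+n) = 83/(8.8+5.0+83) = 83/96.8 = 0.8574.

0.8574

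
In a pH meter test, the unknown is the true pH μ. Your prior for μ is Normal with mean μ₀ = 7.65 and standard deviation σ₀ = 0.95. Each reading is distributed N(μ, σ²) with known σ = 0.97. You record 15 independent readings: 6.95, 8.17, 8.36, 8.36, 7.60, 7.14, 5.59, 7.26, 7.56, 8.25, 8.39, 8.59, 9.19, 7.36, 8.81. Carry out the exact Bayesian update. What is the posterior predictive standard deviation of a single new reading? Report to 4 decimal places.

0.9998

For Normal data with known variance σ², a Normal(μ₀, σ₀²) prior on μ is conjugate. Posterior precision = 1/σ₀² + n/σ²; posterior mean is the precision-weighted average of μ₀ and x̄.
σ₀² = 0.95² = 0.9025, σ² = 0.97² = 0.9409; σ² + n·σ₀² = 0.9409 + 15·0.9025 = 14.4784.
Posterior precision = 1/σ₀² + n/σ² = 1/0.9025 + 15/0.9409 = (σ² + n·σ₀²)/(σ₀²σ²) = 14.4784/(0.9025·0.9409); posterior variance σₙ² = σ₀²σ²/(σ² + n·σ₀²) = 0.9025·0.9409/14.4784 = 0.058650.
Predictive variance for one new observation = σₙ² + σ² = 0.9025·0.9409/14.4784 + 0.9409 = σ²·(σ₀² + 14.4784)/14.4784 = 0.9409·15.3809/14.4784 = 0.999550; SD = √(0.9409·15.3809/14.4784) = 0.9998.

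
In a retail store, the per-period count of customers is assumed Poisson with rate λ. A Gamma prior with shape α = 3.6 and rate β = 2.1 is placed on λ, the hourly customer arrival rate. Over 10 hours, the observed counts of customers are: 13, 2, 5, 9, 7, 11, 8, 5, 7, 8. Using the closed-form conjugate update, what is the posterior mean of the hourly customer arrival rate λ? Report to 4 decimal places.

With a Gamma(shape α, rate β) prior, the Poisson likelihood is conjugate: the posterior is Gamma(α + ΣXᵢ, β + n).
Sum of counts S = 75 over n = 10 hours.
Posterior: Gamma(α+S, β+n) = Gamma(3.6+75, 2.1+10) = Gamma(78.6, 12.1).
Posterior mean = α/β = 78.6/12.1 = 6.4959.

6.4959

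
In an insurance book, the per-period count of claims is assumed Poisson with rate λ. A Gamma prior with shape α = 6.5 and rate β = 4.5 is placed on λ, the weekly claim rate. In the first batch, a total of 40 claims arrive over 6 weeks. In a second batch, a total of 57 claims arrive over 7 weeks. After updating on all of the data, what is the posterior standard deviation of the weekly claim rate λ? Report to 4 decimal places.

0.5813

With a Gamma(shape α, rate β) prior, the Poisson likelihood is conjugate: the posterior is Gamma(α + ΣXᵢ, β + n).
After batch 1: Gamma(α+S, β+n) = Gamma(6.5+40, 4.5+6) = Gamma(46.5, 10.5).
After batch 2: Gamma(α+S, β+n) = Gamma(46.5+57, 10.5+7) = Gamma(103.5, 17.5).
SD = √α/β = √103.5/17.5 = 0.5813.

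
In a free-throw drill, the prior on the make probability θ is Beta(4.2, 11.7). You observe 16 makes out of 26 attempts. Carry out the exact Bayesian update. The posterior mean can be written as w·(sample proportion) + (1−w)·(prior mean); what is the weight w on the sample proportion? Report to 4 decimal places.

0.6205

The Beta prior is conjugate to a Binomial/Bernoulli likelihood; the update adds successes to α and failures to β.
Posterior mean = (α₀+k)/(α₀+β₀+n) = [n/(α₀+β₀+n)]·(k/n) + [(α₀+β₀)/(α₀+β₀+n)]·α₀/(α₀+β₀), so only n and the prior enter the weight.
The weight on the data is w = n/(α₀+β₀+n) = 26/(4.2+11.7+26) = 26/41.9 = 0.6205.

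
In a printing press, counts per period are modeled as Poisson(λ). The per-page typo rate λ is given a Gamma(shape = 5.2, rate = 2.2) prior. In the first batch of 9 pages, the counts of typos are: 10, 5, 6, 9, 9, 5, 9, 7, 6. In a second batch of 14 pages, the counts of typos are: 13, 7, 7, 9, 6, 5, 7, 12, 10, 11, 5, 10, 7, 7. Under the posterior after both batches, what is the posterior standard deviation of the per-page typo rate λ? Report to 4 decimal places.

With a Gamma(shape α, rate β) prior, the Poisson likelihood is conjugate: the posterior is Gamma(α + ΣXᵢ, β + n).
Batch 1: sum of counts S = 66 over n = 9 pages.
After batch 1: Gamma(α+S, β+n) = Gamma(5.2+66, 2.2+9) = Gamma(71.2, 11.2).
Batch 2: sum of counts S = 116 over n = 14 pages.
After batch 2: Gamma(α+S, β+n) = Gamma(71.2+116, 11.2+14) = Gamma(187.2, 25.2).
SD = √α/β = √187.2/25.2 = 0.5429.

0.5429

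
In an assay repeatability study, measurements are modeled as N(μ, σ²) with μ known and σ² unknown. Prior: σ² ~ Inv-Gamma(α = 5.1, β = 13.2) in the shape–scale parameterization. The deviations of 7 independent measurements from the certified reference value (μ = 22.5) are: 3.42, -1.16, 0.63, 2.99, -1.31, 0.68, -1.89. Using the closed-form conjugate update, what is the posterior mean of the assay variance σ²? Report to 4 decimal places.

With known mean μ and an Inverse-Gamma(α, β) prior on σ², the Normal likelihood is conjugate: posterior is Inv-Gamma(α + n/2, β + Σ(xᵢ−μ)²/2).
Σ(xᵢ−μ)² = (3.42)² + (-1.16)² + (0.63)² + (2.99)² + (-1.31)² + (0.68)² + (-1.89)² = 28.1296.
Posterior: Inv-Gamma(5.1 + 7/2, 13.2 + 28.1296/2) = Inv-Gamma(8.60, 27.26480).
E[σ²|data] = β/(α−1) = 27.26480/7.60 = 3.5875.

3.5875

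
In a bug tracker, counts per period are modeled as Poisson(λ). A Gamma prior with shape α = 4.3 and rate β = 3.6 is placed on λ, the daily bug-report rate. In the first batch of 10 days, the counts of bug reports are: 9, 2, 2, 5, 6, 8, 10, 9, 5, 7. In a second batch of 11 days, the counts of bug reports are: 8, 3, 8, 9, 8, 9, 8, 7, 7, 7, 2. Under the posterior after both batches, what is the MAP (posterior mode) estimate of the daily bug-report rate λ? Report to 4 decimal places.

With a Gamma(shape α, rate β) prior, the Poisson likelihood is conjugate: the posterior is Gamma(α + ΣXᵢ, β + n).
Batch 1: sum of counts S = 63 over n = 10 days.
After batch 1: Gamma(α+S, β+n) = Gamma(4.3+63, 3.6+10) = Gamma(67.3, 13.6).
Batch 2: sum of counts S = 76 over n = 11 days.
After batch 2: Gamma(α+S, β+n) = Gamma(67.3+76, 13.6+11) = Gamma(143.3, 24.6).
Mode of Gamma(α,β) for α≥1 is (α−1)/β = 142.3/24.6 = 5.7846.

5.7846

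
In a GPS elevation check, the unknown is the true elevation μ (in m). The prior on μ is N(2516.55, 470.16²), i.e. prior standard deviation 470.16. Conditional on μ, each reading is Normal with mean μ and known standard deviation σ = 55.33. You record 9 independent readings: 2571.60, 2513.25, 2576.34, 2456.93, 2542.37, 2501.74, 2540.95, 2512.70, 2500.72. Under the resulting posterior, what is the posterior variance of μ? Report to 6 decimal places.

For Normal data with known variance σ², a Normal(μ₀, σ₀²) prior on μ is conjugate. Posterior precision = 1/σ₀² + n/σ²; posterior mean is the precision-weighted average of μ₀ and x̄.
σ₀² = 470.16² = 221050.4256, σ² = 55.33² = 3061.4089; σ² + n·σ₀² = 3061.4089 + 9·221050.4256 = 1992515.2393.
Posterior precision = 1/σ₀² + n/σ² = 1/221050.4256 + 9/3061.4089 = (σ² + n·σ₀²)/(σ₀²σ²) = 1992515.2393/(221050.4256·3061.4089); posterior variance σₙ² = σ₀²σ²/(σ² + n·σ₀²) = 221050.4256·3061.4089/1992515.2393 = 339.633909.

339.633909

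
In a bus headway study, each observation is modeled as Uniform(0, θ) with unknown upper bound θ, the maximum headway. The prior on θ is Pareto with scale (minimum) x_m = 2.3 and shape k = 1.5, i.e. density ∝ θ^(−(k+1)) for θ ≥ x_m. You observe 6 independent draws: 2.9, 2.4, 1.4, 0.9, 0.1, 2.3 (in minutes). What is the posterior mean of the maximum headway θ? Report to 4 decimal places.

A Pareto(scale x_m, shape k) prior on the upper bound θ of Uniform(0, θ) is conjugate: posterior is Pareto(max(x_m, max xᵢ), k + n).
Sample maximum = 2.9; prior scale x_m = 2.3 → posterior scale = max = 2.9.
Posterior shape = 1.5 + 6 = 7.5.
E[θ|data] = k·x_m/(k−1) = 7.5·2.9/6.5 = 3.3462.

3.3462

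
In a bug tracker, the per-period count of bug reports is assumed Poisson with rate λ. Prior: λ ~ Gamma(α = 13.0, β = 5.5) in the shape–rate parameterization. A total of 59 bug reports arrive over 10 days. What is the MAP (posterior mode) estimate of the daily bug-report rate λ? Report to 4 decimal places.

With a Gamma(shape α, rate β) prior, the Poisson likelihood is conjugate: the posterior is Gamma(α + ΣXᵢ, β + n).
Posterior: Gamma(α+S, β+n) = Gamma(13.0+59, 5.5+10) = Gamma(72.0, 15.5).
Mode of Gamma(α,β) for α≥1 is (α−1)/β = 71.0/15.5 = 4.5806.

4.5806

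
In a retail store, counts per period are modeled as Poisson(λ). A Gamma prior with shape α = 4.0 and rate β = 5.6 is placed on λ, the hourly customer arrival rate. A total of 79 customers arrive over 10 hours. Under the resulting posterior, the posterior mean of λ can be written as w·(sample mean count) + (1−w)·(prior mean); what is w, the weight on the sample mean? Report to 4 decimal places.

With a Gamma(shape α, rate β) prior, the Poisson likelihood is conjugate: the posterior is Gamma(α + ΣXᵢ, β + n).
Posterior mean = (α₀+S)/(β₀+n) = [n/(β₀+n)]·(S/n) + [β₀/(β₀+n)]·(α₀/β₀), so only n and β₀ enter the weight.
Weight on data w = n/(β₀+n) = 10/(5.6+10) = 10/15.6 = 0.6410.

0.6410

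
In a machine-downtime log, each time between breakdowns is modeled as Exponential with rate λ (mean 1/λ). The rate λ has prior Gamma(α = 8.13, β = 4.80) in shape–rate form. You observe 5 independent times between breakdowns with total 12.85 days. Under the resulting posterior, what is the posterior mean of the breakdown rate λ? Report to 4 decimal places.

With a Gamma(shape α, rate β) prior on the exponential rate λ, the posterior after n observations with total T = Σxᵢ is Gamma(α+n, β+T).
Posterior: Gamma(8.13+5, 4.80+12.85) = Gamma(13.13, 17.65).
Posterior mean of λ = α/β = 13.13/17.65 = 0.7439.

0.7439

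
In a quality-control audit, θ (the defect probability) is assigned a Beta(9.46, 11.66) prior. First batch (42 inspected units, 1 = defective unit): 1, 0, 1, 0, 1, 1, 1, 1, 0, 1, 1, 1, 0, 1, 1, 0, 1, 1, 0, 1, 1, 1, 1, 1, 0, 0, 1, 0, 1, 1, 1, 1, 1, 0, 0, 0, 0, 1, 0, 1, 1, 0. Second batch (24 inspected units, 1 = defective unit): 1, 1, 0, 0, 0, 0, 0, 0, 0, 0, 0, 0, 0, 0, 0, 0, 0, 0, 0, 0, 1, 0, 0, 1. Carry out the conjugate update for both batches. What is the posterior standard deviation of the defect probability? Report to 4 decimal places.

The Beta prior is conjugate to a Binomial/Bernoulli likelihood; the update adds successes to α and failures to β.
After batch 1: Beta(9.46+27, 11.66+15) = Beta(36.46, 26.66).
After batch 2: Beta(36.46+4, 26.66+20) = Beta(40.46, 46.66).
Var = αβ/((α+β)²(α+β+1)) = 40.46·46.66/(87.12²·88.12) = 0.00282267; SD = √0.00282267 = 0.0531.

0.0531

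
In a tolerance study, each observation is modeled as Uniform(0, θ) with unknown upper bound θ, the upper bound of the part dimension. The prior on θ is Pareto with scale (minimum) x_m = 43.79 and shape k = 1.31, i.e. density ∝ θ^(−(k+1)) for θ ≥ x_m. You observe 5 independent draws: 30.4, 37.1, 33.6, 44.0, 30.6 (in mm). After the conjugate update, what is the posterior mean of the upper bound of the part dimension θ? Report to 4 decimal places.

A Pareto(scale x_m, shape k) prior on the upper bound θ of Uniform(0, θ) is conjugate: posterior is Pareto(max(x_m, max xᵢ), k + n).
Sample maximum = 44.0; prior scale x_m = 43.79 → posterior scale = max = 44.00.
Posterior shape = 1.31 + 5 = 6.31.
E[θ|data] = k·x_m/(k−1) = 6.31·44.00/5.31 = 52.2863.

52.2863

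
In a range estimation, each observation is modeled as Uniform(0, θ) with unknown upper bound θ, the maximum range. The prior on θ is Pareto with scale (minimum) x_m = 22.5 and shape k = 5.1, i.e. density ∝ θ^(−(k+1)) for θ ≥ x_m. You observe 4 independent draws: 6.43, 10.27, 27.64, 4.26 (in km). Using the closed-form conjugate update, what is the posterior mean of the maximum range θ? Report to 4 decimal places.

31.0523

A Pareto(scale x_m, shape k) prior on the upper bound θ of Uniform(0, θ) is conjugate: posterior is Pareto(max(x_m, max xᵢ), k + n).
Sample maximum = 27.64; prior scale x_m = 22.5 → posterior scale = max = 27.64.
Posterior shape = 5.1 + 4 = 9.1.
E[θ|data] = k·x_m/(k−1) = 9.1·27.64/8.1 = 31.0523.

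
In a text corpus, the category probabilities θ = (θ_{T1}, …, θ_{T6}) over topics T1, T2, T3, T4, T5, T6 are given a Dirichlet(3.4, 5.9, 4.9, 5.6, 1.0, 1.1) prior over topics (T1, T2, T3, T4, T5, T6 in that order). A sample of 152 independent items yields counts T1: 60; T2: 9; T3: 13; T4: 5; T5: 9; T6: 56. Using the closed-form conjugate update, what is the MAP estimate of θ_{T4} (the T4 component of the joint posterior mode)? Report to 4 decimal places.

The Dirichlet prior is conjugate to the Multinomial likelihood: each posterior αⱼ = prior αⱼ + observed count nⱼ.
Posterior concentration: (63.4, 14.9, 17.9, 10.6, 10.0, 57.1), total = 173.9.
Joint mode component: (α_{T4}−1)/(Σα−K) = 9.6/167.9 = 0.0572.

0.0572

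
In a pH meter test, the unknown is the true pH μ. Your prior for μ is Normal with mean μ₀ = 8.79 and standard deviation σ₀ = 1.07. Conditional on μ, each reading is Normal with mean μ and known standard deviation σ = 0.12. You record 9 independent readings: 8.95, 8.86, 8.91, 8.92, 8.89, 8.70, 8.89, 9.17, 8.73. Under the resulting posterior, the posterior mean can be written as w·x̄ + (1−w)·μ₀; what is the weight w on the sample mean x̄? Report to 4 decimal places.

For Normal data with known variance σ², a Normal(μ₀, σ₀²) prior on μ is conjugate. Posterior precision = 1/σ₀² + n/σ²; posterior mean is the precision-weighted average of μ₀ and x̄.
σ₀² = 1.07² = 1.1449, σ² = 0.12² = 0.0144. Prior precision 1/σ₀² = 1/1.1449; data precision n/σ² = 9/0.0144.
w = (n/σ²)/(1/σ₀² + n/σ²) = n·σ₀²/(σ² + n·σ₀²) = 9·1.1449/(0.0144 + 9·1.1449) = 10.3041/10.3185 = 0.9986.

0.9986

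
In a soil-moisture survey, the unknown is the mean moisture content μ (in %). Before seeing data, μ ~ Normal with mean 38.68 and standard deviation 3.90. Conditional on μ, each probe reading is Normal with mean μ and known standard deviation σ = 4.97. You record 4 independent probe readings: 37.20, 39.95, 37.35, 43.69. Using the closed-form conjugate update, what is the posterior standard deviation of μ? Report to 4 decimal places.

For Normal data with known variance σ², a Normal(μ₀, σ₀²) prior on μ is conjugate. Posterior precision = 1/σ₀² + n/σ²; posterior mean is the precision-weighted average of μ₀ and x̄.
σ₀² = 3.90² = 15.21, σ² = 4.97² = 24.7009; σ² + n·σ₀² = 24.7009 + 4·15.21 = 85.5409.
Posterior precision = 1/σ₀² + n/σ² = 1/15.21 + 4/24.7009 = (σ² + n·σ₀²)/(σ₀²σ²) = 85.5409/(15.21·24.7009); posterior variance σₙ² = σ₀²σ²/(σ² + n·σ₀²) = 15.21·24.7009/85.5409 = 4.392059.
Posterior SD = √σₙ² = √(15.21·24.7009/85.5409) = 2.0957.

2.0957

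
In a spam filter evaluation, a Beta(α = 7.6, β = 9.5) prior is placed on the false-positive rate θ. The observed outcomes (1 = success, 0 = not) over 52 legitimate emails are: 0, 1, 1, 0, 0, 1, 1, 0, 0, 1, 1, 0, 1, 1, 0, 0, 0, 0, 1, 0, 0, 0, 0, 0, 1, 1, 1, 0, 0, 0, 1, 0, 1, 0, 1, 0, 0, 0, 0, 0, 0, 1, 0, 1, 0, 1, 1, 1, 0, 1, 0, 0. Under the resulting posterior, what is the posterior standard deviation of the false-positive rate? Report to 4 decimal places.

0.0588

The Beta prior is conjugate to a Binomial/Bernoulli likelihood; the update adds successes to α and failures to β.
Posterior: Beta(α+k, β+n−k) = Beta(7.6+21, 9.5+31) = Beta(28.6, 40.5).
Var = αβ/((α+β)²(α+β+1)) = 28.6·40.5/(69.1²·70.1) = 0.00346056; SD = √0.00346056 = 0.0588.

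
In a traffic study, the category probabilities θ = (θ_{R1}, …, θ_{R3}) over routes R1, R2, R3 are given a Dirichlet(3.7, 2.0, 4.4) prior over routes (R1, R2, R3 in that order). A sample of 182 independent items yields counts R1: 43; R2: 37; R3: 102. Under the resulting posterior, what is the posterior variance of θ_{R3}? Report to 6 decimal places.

The Dirichlet prior is conjugate to the Multinomial likelihood: each posterior αⱼ = prior αⱼ + observed count nⱼ.
Posterior concentration: (46.7, 39.0, 106.4), total = 192.1.
Var[θ_j] = α_j(Σα−α_j)/((Σα)²(Σα+1)) = 106.4·85.7/(192.1²·193.1) = 0.001280.

0.001280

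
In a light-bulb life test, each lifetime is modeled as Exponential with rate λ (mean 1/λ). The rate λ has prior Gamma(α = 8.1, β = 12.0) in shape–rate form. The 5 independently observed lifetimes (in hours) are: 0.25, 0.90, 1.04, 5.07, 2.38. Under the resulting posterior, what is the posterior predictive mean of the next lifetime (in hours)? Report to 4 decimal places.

With a Gamma(shape α, rate β) prior on the exponential rate λ, the posterior after n observations with total T = Σxᵢ is Gamma(α+n, β+T).
Sum of observations T = 9.64 hours; n = 5.
Posterior: Gamma(8.1+5, 12.0+9.64) = Gamma(13.1, 21.64).
The predictive distribution for the next observation is Lomax; its mean is β/(α−1) = 21.64/12.1 = 1.7884.

1.7884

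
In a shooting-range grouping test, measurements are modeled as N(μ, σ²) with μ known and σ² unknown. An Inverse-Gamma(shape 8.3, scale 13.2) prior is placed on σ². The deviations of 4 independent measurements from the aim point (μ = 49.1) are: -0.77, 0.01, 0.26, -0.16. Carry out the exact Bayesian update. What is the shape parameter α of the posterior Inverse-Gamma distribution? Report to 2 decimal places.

With known mean μ and an Inverse-Gamma(α, β) prior on σ², the Normal likelihood is conjugate: posterior is Inv-Gamma(α + n/2, β + Σ(xᵢ−μ)²/2).
Σ(xᵢ−μ)² = (-0.77)² + (0.01)² + (0.26)² + (-0.16)² = 0.6862.
Posterior: Inv-Gamma(8.3 + 4/2, 13.2 + 0.6862/2) = Inv-Gamma(10.30, 13.54310).
Posterior α = 10.30.

10.30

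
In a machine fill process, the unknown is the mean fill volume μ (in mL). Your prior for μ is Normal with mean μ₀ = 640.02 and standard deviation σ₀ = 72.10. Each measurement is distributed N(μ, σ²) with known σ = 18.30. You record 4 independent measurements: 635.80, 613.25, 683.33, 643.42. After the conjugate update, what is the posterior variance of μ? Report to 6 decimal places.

82.395487

For Normal data with known variance σ², a Normal(μ₀, σ₀²) prior on μ is conjugate. Posterior precision = 1/σ₀² + n/σ²; posterior mean is the precision-weighted average of μ₀ and x̄.
σ₀² = 72.10² = 5198.41, σ² = 18.30² = 334.89; σ² + n·σ₀² = 334.89 + 4·5198.41 = 21128.53.
Posterior precision = 1/σ₀² + n/σ² = 1/5198.41 + 4/334.89 = (σ² + n·σ₀²)/(σ₀²σ²) = 21128.53/(5198.41·334.89); posterior variance σₙ² = σ₀²σ²/(σ² + n·σ₀²) = 5198.41·334.89/21128.53 = 82.395487.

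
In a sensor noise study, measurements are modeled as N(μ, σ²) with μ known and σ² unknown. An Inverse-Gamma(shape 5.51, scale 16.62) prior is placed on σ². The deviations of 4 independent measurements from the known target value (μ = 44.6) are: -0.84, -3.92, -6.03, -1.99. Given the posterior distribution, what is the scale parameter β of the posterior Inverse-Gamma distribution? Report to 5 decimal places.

With known mean μ and an Inverse-Gamma(α, β) prior on σ², the Normal likelihood is conjugate: posterior is Inv-Gamma(α + n/2, β + Σ(xᵢ−μ)²/2).
Σ(xᵢ−μ)² = (-0.84)² + (-3.92)² + (-6.03)² + (-1.99)² = 56.3930.
Posterior: Inv-Gamma(5.51 + 4/2, 16.62 + 56.3930/2) = Inv-Gamma(7.51, 44.81650).
Posterior β = 44.81650.

44.81650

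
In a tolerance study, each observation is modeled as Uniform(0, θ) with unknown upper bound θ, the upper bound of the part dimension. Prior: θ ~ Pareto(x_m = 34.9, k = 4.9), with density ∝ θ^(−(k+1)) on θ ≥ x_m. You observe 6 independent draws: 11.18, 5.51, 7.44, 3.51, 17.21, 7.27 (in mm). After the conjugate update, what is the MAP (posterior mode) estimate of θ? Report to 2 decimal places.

34.90

A Pareto(scale x_m, shape k) prior on the upper bound θ of Uniform(0, θ) is conjugate: posterior is Pareto(max(x_m, max xᵢ), k + n).
Sample maximum = 17.21; prior scale x_m = 34.9 → posterior scale = max = 34.90.
Posterior shape = 4.9 + 6 = 10.9.
The Pareto density is decreasing on [x_m, ∞), so the mode is x_m = 34.90.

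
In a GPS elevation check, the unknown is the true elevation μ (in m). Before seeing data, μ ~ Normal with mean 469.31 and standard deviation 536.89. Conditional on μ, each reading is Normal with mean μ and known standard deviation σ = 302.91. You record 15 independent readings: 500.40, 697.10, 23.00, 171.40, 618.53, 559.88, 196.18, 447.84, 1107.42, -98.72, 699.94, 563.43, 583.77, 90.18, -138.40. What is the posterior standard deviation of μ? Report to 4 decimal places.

77.3941

For Normal data with known variance σ², a Normal(μ₀, σ₀²) prior on μ is conjugate. Posterior precision = 1/σ₀² + n/σ²; posterior mean is the precision-weighted average of μ₀ and x̄.
σ₀² = 536.89² = 288250.8721, σ² = 302.91² = 91754.4681; σ² + n·σ₀² = 91754.4681 + 15·288250.8721 = 4415517.5496.
Posterior precision = 1/σ₀² + n/σ² = 1/288250.8721 + 15/91754.4681 = (σ² + n·σ₀²)/(σ₀²σ²) = 4415517.5496/(288250.8721·91754.4681); posterior variance σₙ² = σ₀²σ²/(σ² + n·σ₀²) = 288250.8721·91754.4681/4415517.5496 = 5989.853998.
Posterior SD = √σₙ² = √(288250.8721·91754.4681/4415517.5496) = 77.3941.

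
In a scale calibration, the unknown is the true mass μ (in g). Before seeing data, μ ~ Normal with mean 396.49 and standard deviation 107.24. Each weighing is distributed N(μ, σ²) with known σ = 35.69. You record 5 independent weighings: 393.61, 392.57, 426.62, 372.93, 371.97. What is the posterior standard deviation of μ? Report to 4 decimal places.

For Normal data with known variance σ², a Normal(μ₀, σ₀²) prior on μ is conjugate. Posterior precision = 1/σ₀² + n/σ²; posterior mean is the precision-weighted average of μ₀ and x̄.
σ₀² = 107.24² = 11500.4176, σ² = 35.69² = 1273.7761; σ² + n·σ₀² = 1273.7761 + 5·11500.4176 = 58775.8641.
Posterior precision = 1/σ₀² + n/σ² = 1/11500.4176 + 5/1273.7761 = (σ² + n·σ₀²)/(σ₀²σ²) = 58775.8641/(11500.4176·1273.7761); posterior variance σₙ² = σ₀²σ²/(σ² + n·σ₀²) = 11500.4176·1273.7761/58775.8641 = 249.234227.
Posterior SD = √σₙ² = √(11500.4176·1273.7761/58775.8641) = 15.7872.

15.7872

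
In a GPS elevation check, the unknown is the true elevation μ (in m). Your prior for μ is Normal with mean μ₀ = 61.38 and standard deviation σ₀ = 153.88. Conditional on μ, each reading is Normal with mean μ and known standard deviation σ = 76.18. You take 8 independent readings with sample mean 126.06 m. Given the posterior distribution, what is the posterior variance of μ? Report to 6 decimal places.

703.860793

For Normal data with known variance σ², a Normal(μ₀, σ₀²) prior on μ is conjugate. Posterior precision = 1/σ₀² + n/σ²; posterior mean is the precision-weighted average of μ₀ and x̄.
σ₀² = 153.88² = 23679.0544, σ² = 76.18² = 5803.3924; σ² + n·σ₀² = 5803.3924 + 8·23679.0544 = 195235.8276.
Posterior precision = 1/σ₀² + n/σ² = 1/23679.0544 + 8/5803.3924 = (σ² + n·σ₀²)/(σ₀²σ²) = 195235.8276/(23679.0544·5803.3924); posterior variance σₙ² = σ₀²σ²/(σ² + n·σ₀²) = 23679.0544·5803.3924/195235.8276 = 703.860793.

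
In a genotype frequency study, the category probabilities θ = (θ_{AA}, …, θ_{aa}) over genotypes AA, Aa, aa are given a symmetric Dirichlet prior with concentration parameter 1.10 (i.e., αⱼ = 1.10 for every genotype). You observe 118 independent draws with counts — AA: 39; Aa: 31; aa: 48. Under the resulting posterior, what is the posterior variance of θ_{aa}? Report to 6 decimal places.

0.001970

The Dirichlet prior is conjugate to the Multinomial likelihood: each posterior αⱼ = prior αⱼ + observed count nⱼ.
Posterior concentration: (40.10, 32.10, 49.10), total = 121.30.
Var[θ_j] = α_j(Σα−α_j)/((Σα)²(Σα+1)) = 49.10·72.20/(121.30²·122.30) = 0.001970.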